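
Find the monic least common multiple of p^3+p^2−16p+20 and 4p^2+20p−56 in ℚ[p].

Euclidean algorithm in ℚ[p]:
  p^3+p^2−16p+20 = ((1/4)p−1)(4p^2+20p−56) + (18p−36)
  4p^2+20p−56 = ((2/9)p+14/9)(18p−36) + (0)
Last nonzero remainder: 18p−36. Dividing through by 18 gives the monic gcd p−2.
Then lcm(f, g) = f·g / gcd(f, g); expanding and making the result monic gives the answer.

p^4+8p^3−9p^2−92p+140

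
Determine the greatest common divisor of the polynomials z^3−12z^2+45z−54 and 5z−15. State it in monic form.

z−3

Apply the Euclidean algorithm:
  z^3−12z^2+45z−54 = ((1/5)z^2−(9/5)z+18/5)(5z−15) + (0)
Last nonzero remainder: 5z−15. Dividing through by 5 gives the monic gcd z−3.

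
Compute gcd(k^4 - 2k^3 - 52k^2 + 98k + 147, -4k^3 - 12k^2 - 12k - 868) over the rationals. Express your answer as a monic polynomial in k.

k + 7

Repeated division with remainder:
  k^4 - 2k^3 - 52k^2 + 98k + 147 = (-(1/4)k + 5/4)(-4k^3 - 12k^2 - 12k - 868) + (-40k^2 - 104k + 1232)
  -4k^3 - 12k^2 - 12k - 868 = ((1/10)k + 1/25)(-40k^2 - 104k + 1232) + (-(3276/25)k - 22932/25)
  -40k^2 - 104k + 1232 = ((250/819)k - 1100/819)(-(3276/25)k - 22932/25) + (0)
Last nonzero remainder: -(3276/25)k - 22932/25. Dividing through by -3276/25 gives the monic gcd k + 7.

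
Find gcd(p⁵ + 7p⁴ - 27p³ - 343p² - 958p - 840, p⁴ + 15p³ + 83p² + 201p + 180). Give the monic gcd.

p³ + 12p² + 47p + 60

By polynomial division,
  p⁵ + 7p⁴ - 27p³ - 343p² - 958p - 840 = (p - 8)(p⁴ + 15p³ + 83p² + 201p + 180) + (10p³ + 120p² + 470p + 600)
  p⁴ + 15p³ + 83p² + 201p + 180 = ((1/10)p + 3/10)(10p³ + 120p² + 470p + 600) + (0)
Last nonzero remainder: 10p³ + 120p² + 470p + 600. Dividing through by 10 gives the monic gcd p³ + 12p² + 47p + 60.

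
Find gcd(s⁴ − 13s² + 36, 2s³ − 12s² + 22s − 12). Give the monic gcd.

s² − 5s + 6

By polynomial division,
  s⁴ − 13s² + 36 = ((1/2)s + 3)(2s³ − 12s² + 22s − 12) + (12s² − 60s + 72)
  2s³ − 12s² + 22s − 12 = ((1/6)s − 1/6)(12s² − 60s + 72) + (0)
Last nonzero remainder: 12s² − 60s + 72. Dividing through by 12 gives the monic gcd s² − 5s + 6.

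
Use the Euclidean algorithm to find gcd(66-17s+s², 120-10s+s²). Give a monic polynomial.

1

By polynomial division,
  s²-17s+66 = (s²-10s+120) + (-7s-54)
  s²-10s+120 = (-(1/7)s+124/49)(-7s-54) + (12576/49)
  -7s-54 = (-(343/12576)s-441/2096)(12576/49) + (0)
The last nonzero remainder is the constant 12576/49, so the polynomials are coprime and gcd = 1.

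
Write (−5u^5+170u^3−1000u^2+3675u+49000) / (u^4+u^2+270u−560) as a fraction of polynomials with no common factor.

(−5u^2+10u+175)/(u−2)

Euclidean algorithm in ℚ[u]:
  −5u^5+170u^3−1000u^2+3675u+49000 = (−5u)(u^4+u^2+270u−560) + (175u^3+350u^2+875u+49000)
  u^4+u^2+270u−560 = ((1/175)u−2/175)(175u^3+350u^2+875u+49000) + (0)
Last nonzero remainder: 175u^3+350u^2+875u+49000. Dividing through by 175 gives the monic gcd u^3+2u^2+5u+280.
Cancel u^3+2u^2+5u+280 from numerator and denominator to get the reduced form.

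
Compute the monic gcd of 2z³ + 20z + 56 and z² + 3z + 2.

z + 2

Apply the Euclidean algorithm:
  2z³ + 20z + 56 = (2z − 6)(z² + 3z + 2) + (34z + 68)
  z² + 3z + 2 = ((1/34)z + 1/34)(34z + 68) + (0)
Last nonzero remainder: 34z + 68. Dividing through by 34 gives the monic gcd z + 2.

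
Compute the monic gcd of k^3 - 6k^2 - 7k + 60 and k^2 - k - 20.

k - 5

Repeated division with remainder:
  k^3 - 6k^2 - 7k + 60 = (k - 5)(k^2 - k - 20) + (8k - 40)
  k^2 - k - 20 = ((1/8)k + 1/2)(8k - 40) + (0)
Last nonzero remainder: 8k - 40. Dividing through by 8 gives the monic gcd k - 5.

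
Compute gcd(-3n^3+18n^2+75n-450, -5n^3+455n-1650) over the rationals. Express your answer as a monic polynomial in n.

By polynomial division,
  -3n^3+18n^2+75n-450 = (3/5)(-5n^3+455n-1650) + (18n^2-198n+540)
  -5n^3+455n-1650 = (-(5/18)n-55/18)(18n^2-198n+540) + (0)
Last nonzero remainder: 18n^2-198n+540. Dividing through by 18 gives the monic gcd n^2-11n+30.

n^2-11n+30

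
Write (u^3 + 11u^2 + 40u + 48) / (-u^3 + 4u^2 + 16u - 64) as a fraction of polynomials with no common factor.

(-u^2 - 7u - 12)/(u^2 - 8u + 16)

Repeated division with remainder:
  u^3 + 11u^2 + 40u + 48 = (-1)(-u^3 + 4u^2 + 16u - 64) + (15u^2 + 56u - 16)
  -u^3 + 4u^2 + 16u - 64 = (-(1/15)u + 116/225)(15u^2 + 56u - 16) + (-(3136/225)u - 12544/225)
  15u^2 + 56u - 16 = (-(3375/3136)u + 225/784)(-(3136/225)u - 12544/225) + (0)
Last nonzero remainder: -(3136/225)u - 12544/225. Dividing through by -3136/225 gives the monic gcd u + 4.
Cancel u + 4 from numerator and denominator to get the reduced form.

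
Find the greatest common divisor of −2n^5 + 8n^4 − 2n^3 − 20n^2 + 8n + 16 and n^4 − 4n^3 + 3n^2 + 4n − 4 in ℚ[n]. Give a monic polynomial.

n^3 − 3n^2 + 4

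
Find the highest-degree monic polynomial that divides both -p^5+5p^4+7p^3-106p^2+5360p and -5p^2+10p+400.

p^2-2p-80

Apply the Euclidean algorithm:
  -p^5+5p^4+7p^3-106p^2+5360p = ((1/5)p^3-(3/5)p^2+(67/5)p)(-5p^2+10p+400) + (0)
Last nonzero remainder: -5p^2+10p+400. Dividing through by -5 gives the monic gcd p^2-2p-80.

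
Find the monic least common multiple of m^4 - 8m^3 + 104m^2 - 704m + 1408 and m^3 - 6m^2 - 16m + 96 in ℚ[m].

m^6 - 10m^5 + 96m^4 - 720m^3 + 320m^2 + 14080m - 33792

Repeated division with remainder:
  m^4 - 8m^3 + 104m^2 - 704m + 1408 = (m - 2)(m^3 - 6m^2 - 16m + 96) + (108m^2 - 832m + 1600)
  m^3 - 6m^2 - 16m + 96 = ((1/108)m + 23/1458)(108m^2 - 832m + 1600) + (-(12896/729)m + 51584/729)
  108m^2 - 832m + 1600 = (-(19683/3224)m + 18225/806)(-(12896/729)m + 51584/729) + (0)
Last nonzero remainder: -(12896/729)m + 51584/729. Dividing through by -12896/729 gives the monic gcd m - 4.
Then lcm(f, g) = f·g / gcd(f, g); expanding and making the result monic gives the answer.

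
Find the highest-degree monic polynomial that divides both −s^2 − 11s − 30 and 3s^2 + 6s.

1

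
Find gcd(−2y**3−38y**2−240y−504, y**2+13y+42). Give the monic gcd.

y**2+13y+42

Euclidean algorithm in ℚ[y]:
  −2y**3−38y**2−240y−504 = (−2y−12)(y**2+13y+42) + (0)
The last nonzero remainder y**2+13y+42 is already monic.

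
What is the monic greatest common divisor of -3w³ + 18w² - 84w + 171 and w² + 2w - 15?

w - 3

Euclidean algorithm in ℚ[w]:
  -3w³ + 18w² - 84w + 171 = (-3w + 24)(w² + 2w - 15) + (-177w + 531)
  w² + 2w - 15 = (-(1/177)w - 5/177)(-177w + 531) + (0)
Last nonzero remainder: -177w + 531. Dividing through by -177 gives the monic gcd w - 3.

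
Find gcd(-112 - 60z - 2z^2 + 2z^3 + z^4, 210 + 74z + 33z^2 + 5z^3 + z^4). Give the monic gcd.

14 + 4z + z^2

Euclidean algorithm in ℚ[z]:
  z^4 + 2z^3 - 2z^2 - 60z - 112 = (z^4 + 5z^3 + 33z^2 + 74z + 210) + (-3z^3 - 35z^2 - 134z - 322)
  z^4 + 5z^3 + 33z^2 + 74z + 210 = (-(1/3)z + 20/9)(-3z^3 - 35z^2 - 134z - 322) + ((595/9)z^2 + (2380/9)z + 8330/9)
  -3z^3 - 35z^2 - 134z - 322 = (-(27/595)z - 207/595)((595/9)z^2 + (2380/9)z + 8330/9) + (0)
Last nonzero remainder: (595/9)z^2 + (2380/9)z + 8330/9. Dividing through by 595/9 gives the monic gcd z^2 + 4z + 14.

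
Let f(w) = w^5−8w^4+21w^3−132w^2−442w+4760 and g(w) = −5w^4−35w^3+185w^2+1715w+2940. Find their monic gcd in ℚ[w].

w^2−3w−28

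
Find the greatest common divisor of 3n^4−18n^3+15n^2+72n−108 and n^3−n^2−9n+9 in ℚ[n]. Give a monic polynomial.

Euclidean algorithm in ℚ[n]:
  3n^4−18n^3+15n^2+72n−108 = (3n−15)(n^3−n^2−9n+9) + (27n^2−90n+27)
  n^3−n^2−9n+9 = ((1/27)n+7/81)(27n^2−90n+27) + (−(20/9)n+20/3)
  27n^2−90n+27 = (−(243/20)n+81/20)(−(20/9)n+20/3) + (0)
Last nonzero remainder: −(20/9)n+20/3. Dividing through by −20/9 gives the monic gcd n−3.

n−3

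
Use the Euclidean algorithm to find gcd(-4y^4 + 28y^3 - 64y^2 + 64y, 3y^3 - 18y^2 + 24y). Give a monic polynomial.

y^2 - 4y

Repeated division with remainder:
  -4y^4 + 28y^3 - 64y^2 + 64y = (-(4/3)y + 4/3)(3y^3 - 18y^2 + 24y) + (-8y^2 + 32y)
  3y^3 - 18y^2 + 24y = (-(3/8)y + 3/4)(-8y^2 + 32y) + (0)
Last nonzero remainder: -8y^2 + 32y. Dividing through by -8 gives the monic gcd y^2 - 4y.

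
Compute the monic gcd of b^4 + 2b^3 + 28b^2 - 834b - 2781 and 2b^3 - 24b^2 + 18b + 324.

b^2 - 6b - 27

Repeated division with remainder:
  b^4 + 2b^3 + 28b^2 - 834b - 2781 = ((1/2)b + 7)(2b^3 - 24b^2 + 18b + 324) + (187b^2 - 1122b - 5049)
  2b^3 - 24b^2 + 18b + 324 = ((2/187)b - 12/187)(187b^2 - 1122b - 5049) + (0)
Last nonzero remainder: 187b^2 - 1122b - 5049. Dividing through by 187 gives the monic gcd b^2 - 6b - 27.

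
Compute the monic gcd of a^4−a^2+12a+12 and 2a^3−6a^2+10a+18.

a+1

By polynomial division,
  a^4−a^2+12a+12 = ((1/2)a+3/2)(2a^3−6a^2+10a+18) + (3a^2−12a−15)
  2a^3−6a^2+10a+18 = ((2/3)a+2/3)(3a^2−12a−15) + (28a+28)
  3a^2−12a−15 = ((3/28)a−15/28)(28a+28) + (0)
Last nonzero remainder: 28a+28. Dividing through by 28 gives the monic gcd a+1.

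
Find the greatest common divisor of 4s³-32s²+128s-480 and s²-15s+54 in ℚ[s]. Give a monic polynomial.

s-6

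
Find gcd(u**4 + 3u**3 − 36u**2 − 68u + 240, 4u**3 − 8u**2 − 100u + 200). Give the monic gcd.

Apply the Euclidean algorithm:
  u**4 + 3u**3 − 36u**2 − 68u + 240 = ((1/4)u + 5/4)(4u**3 − 8u**2 − 100u + 200) + (−u**2 + 7u − 10)
  4u**3 − 8u**2 − 100u + 200 = (−4u − 20)(−u**2 + 7u − 10) + (0)
Last nonzero remainder: −u**2 + 7u − 10. Dividing through by −1 gives the monic gcd u**2 − 7u + 10.

u**2 − 7u + 10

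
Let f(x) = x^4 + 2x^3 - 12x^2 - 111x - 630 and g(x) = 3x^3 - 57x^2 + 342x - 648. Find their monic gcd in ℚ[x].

x - 6

Repeated division with remainder:
  x^4 + 2x^3 - 12x^2 - 111x - 630 = ((1/3)x + 7)(3x^3 - 57x^2 + 342x - 648) + (273x^2 - 2289x + 3906)
  3x^3 - 57x^2 + 342x - 648 = ((1/91)x - 138/1183)(273x^2 - 2289x + 3906) + ((5418/169)x - 32508/169)
  273x^2 - 2289x + 3906 = ((2197/258)x - 5239/258)((5418/169)x - 32508/169) + (0)
Last nonzero remainder: (5418/169)x - 32508/169. Dividing through by 5418/169 gives the monic gcd x - 6.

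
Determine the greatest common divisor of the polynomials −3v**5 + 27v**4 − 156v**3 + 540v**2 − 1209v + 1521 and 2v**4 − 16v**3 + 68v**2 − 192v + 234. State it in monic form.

v**3 − 5v**2 + 19v − 39

Euclidean algorithm in ℚ[v]:
  −3v**5 + 27v**4 − 156v**3 + 540v**2 − 1209v + 1521 = (−(3/2)v + 3/2)(2v**4 − 16v**3 + 68v**2 − 192v + 234) + (−30v**3 + 150v**2 − 570v + 1170)
  2v**4 − 16v**3 + 68v**2 − 192v + 234 = (−(1/15)v + 1/5)(−30v**3 + 150v**2 − 570v + 1170) + (0)
Last nonzero remainder: −30v**3 + 150v**2 − 570v + 1170. Dividing through by −30 gives the monic gcd v**3 − 5v**2 + 19v − 39.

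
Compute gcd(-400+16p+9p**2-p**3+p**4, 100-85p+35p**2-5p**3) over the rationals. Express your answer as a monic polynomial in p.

Apply the Euclidean algorithm:
  p**4-p**3+9p**2+16p-400 = (-(1/5)p-6/5)(-5p**3+35p**2-85p+100) + (34p**2-66p-280)
  -5p**3+35p**2-85p+100 = (-(5/34)p+215/289)(34p**2-66p-280) + (-(22275/289)p+89100/289)
  34p**2-66p-280 = (-(9826/22275)p-4046/4455)(-(22275/289)p+89100/289) + (0)
Last nonzero remainder: -(22275/289)p+89100/289. Dividing through by -22275/289 gives the monic gcd p-4.

-4+p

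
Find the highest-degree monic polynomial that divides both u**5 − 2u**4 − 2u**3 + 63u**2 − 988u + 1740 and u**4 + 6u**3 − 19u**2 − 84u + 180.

u**2 + 4u − 12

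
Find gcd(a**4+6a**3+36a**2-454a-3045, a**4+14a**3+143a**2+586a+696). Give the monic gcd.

Euclidean algorithm in ℚ[a]:
  a**4+6a**3+36a**2-454a-3045 = (a**4+14a**3+143a**2+586a+696) + (-8a**3-107a**2-1040a-3741)
  a**4+14a**3+143a**2+586a+696 = (-(1/8)a-5/64)(-8a**3-107a**2-1040a-3741) + ((297/64)a**2+(297/8)a+25839/64)
  -8a**3-107a**2-1040a-3741 = (-(512/297)a-2752/297)((297/64)a**2+(297/8)a+25839/64) + (0)
Last nonzero remainder: (297/64)a**2+(297/8)a+25839/64. Dividing through by 297/64 gives the monic gcd a**2+8a+87.

a**2+8a+87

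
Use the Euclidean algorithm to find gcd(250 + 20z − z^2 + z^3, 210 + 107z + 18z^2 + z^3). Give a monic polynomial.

5 + z

Repeated division with remainder:
  z^3 − z^2 + 20z + 250 = (z^3 + 18z^2 + 107z + 210) + (−19z^2 − 87z + 40)
  z^3 + 18z^2 + 107z + 210 = (−(1/19)z − 255/361)(−19z^2 − 87z + 40) + ((17202/361)z + 86010/361)
  −19z^2 − 87z + 40 = (−(6859/17202)z + 1444/8601)((17202/361)z + 86010/361) + (0)
Last nonzero remainder: (17202/361)z + 86010/361. Dividing through by 17202/361 gives the monic gcd z + 5.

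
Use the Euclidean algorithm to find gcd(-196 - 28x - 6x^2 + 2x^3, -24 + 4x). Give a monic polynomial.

1

By polynomial division,
  2x^3 - 6x^2 - 28x - 196 = ((1/2)x^2 + (3/2)x + 2)(4x - 24) + (-148)
  4x - 24 = (-(1/37)x + 6/37)(-148) + (0)
The last nonzero remainder is the constant -148, so the polynomials are coprime and gcd = 1.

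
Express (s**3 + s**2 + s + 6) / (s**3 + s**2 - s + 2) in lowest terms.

By polynomial division,
  s**3 + s**2 + s + 6 = (s**3 + s**2 - s + 2) + (2s + 4)
  s**3 + s**2 - s + 2 = ((1/2)s**2 - (1/2)s + 1/2)(2s + 4) + (0)
Last nonzero remainder: 2s + 4. Dividing through by 2 gives the monic gcd s + 2.
Cancel s + 2 from numerator and denominator to get the reduced form.

(s**2 - s + 3)/(s**2 - s + 1)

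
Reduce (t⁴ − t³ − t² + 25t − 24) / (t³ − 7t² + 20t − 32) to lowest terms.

(t² + 2t − 3)/(t − 4)

Repeated division with remainder:
  t⁴ − t³ − t² + 25t − 24 = (t + 6)(t³ − 7t² + 20t − 32) + (21t² − 63t + 168)
  t³ − 7t² + 20t − 32 = ((1/21)t − 4/21)(21t² − 63t + 168) + (0)
Last nonzero remainder: 21t² − 63t + 168. Dividing through by 21 gives the monic gcd t² − 3t + 8.
Cancel t² − 3t + 8 from numerator and denominator to get the reduced form.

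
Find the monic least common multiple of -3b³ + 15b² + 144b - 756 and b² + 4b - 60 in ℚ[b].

b⁴ + 5b³ - 98b² - 228b + 2520

Euclidean algorithm in ℚ[b]:
  -3b³ + 15b² + 144b - 756 = (-3b + 27)(b² + 4b - 60) + (-144b + 864)
  b² + 4b - 60 = (-(1/144)b - 5/72)(-144b + 864) + (0)
Last nonzero remainder: -144b + 864. Dividing through by -144 gives the monic gcd b - 6.
Then lcm(f, g) = f·g / gcd(f, g); expanding and making the result monic gives the answer.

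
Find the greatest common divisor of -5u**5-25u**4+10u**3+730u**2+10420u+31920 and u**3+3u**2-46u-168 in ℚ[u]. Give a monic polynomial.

By polynomial division,
  -5u**5-25u**4+10u**3+730u**2+10420u+31920 = (-5u**2-10u-190)(u**3+3u**2-46u-168) + (0)
The last nonzero remainder u**3+3u**2-46u-168 is already monic.

u**3+3u**2-46u-168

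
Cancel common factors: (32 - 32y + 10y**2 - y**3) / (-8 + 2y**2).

(-16 + 8y - y**2)/(4 + 2y)

Apply the Euclidean algorithm:
  -y**3 + 10y**2 - 32y + 32 = (-(1/2)y + 5)(2y**2 - 8) + (-36y + 72)
  2y**2 - 8 = (-(1/18)y - 1/9)(-36y + 72) + (0)
Last nonzero remainder: -36y + 72. Dividing through by -36 gives the monic gcd y - 2.
Cancel y - 2 from numerator and denominator to get the reduced form.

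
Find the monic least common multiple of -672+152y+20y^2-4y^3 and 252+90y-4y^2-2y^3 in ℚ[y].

Apply the Euclidean algorithm:
  -4y^3+20y^2+152y-672 = (2)(-2y^3-4y^2+90y+252) + (28y^2-28y-1176)
  -2y^3-4y^2+90y+252 = (-(1/14)y-3/14)(28y^2-28y-1176) + (0)
Last nonzero remainder: 28y^2-28y-1176. Dividing through by 28 gives the monic gcd y^2-y-42.
Then lcm(f, g) = f·g / gcd(f, g); expanding and making the result monic gives the answer.

504+54y-53y^2-2y^3+y^4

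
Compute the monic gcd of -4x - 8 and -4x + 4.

1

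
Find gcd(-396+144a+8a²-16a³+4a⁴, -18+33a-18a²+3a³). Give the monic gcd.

-3+a

By polynomial division,
  4a⁴-16a³+8a²+144a-396 = ((4/3)a+8/3)(3a³-18a²+33a-18) + (12a²+80a-348)
  3a³-18a²+33a-18 = ((1/4)a-19/6)(12a²+80a-348) + ((1120/3)a-1120)
  12a²+80a-348 = ((9/280)a+87/280)((1120/3)a-1120) + (0)
Last nonzero remainder: (1120/3)a-1120. Dividing through by 1120/3 gives the monic gcd a-3.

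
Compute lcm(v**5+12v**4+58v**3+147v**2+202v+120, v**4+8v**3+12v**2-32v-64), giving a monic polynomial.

Repeated division with remainder:
  v**5+12v**4+58v**3+147v**2+202v+120 = (v+4)(v**4+8v**3+12v**2-32v-64) + (14v**3+131v**2+394v+376)
  v**4+8v**3+12v**2-32v-64 = ((1/14)v-19/196)(14v**3+131v**2+394v+376) + (-(675/196)v**2-(2025/98)v-1350/49)
  14v**3+131v**2+394v+376 = (-(2744/675)v-9212/675)(-(675/196)v**2-(2025/98)v-1350/49) + (0)
Last nonzero remainder: -(675/196)v**2-(2025/98)v-1350/49. Dividing through by -675/196 gives the monic gcd v**2+6v+8.
Then lcm(f, g) = f·g / gcd(f, g); expanding and making the result monic gives the answer.

v**7+14v**6+74v**5+167v**4+32v**3-652v**2-1376v-960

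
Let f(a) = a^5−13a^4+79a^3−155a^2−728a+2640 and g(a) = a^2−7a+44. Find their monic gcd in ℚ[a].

a^2−7a+44

Repeated division with remainder:
  a^5−13a^4+79a^3−155a^2−728a+2640 = (a^3−6a^2−7a+60)(a^2−7a+44) + (0)
The last nonzero remainder a^2−7a+44 is already monic.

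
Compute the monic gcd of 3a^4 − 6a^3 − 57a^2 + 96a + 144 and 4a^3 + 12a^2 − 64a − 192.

a^2 − 16

By polynomial division,
  3a^4 − 6a^3 − 57a^2 + 96a + 144 = ((3/4)a − 15/4)(4a^3 + 12a^2 − 64a − 192) + (36a^2 − 576)
  4a^3 + 12a^2 − 64a − 192 = ((1/9)a + 1/3)(36a^2 − 576) + (0)
Last nonzero remainder: 36a^2 − 576. Dividing through by 36 gives the monic gcd a^2 − 16.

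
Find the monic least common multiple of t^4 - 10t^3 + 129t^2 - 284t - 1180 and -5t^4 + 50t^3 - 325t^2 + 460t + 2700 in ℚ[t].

By polynomial division,
  t^4 - 10t^3 + 129t^2 - 284t - 1180 = (-1/5)(-5t^4 + 50t^3 - 325t^2 + 460t + 2700) + (64t^2 - 192t - 640)
  -5t^4 + 50t^3 - 325t^2 + 460t + 2700 = (-(5/64)t^2 + (35/64)t - 135/32)(64t^2 - 192t - 640) + (0)
Last nonzero remainder: 64t^2 - 192t - 640. Dividing through by 64 gives the monic gcd t^2 - 3t - 10.
Then lcm(f, g) = f·g / gcd(f, g); expanding and making the result monic gives the answer.

t^6 - 17t^5 + 253t^4 - 1727t^3 + 7774t^2 - 7076t - 63720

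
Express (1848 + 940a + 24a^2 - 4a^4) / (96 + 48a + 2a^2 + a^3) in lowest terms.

By polynomial division,
  -4a^4 + 24a^2 + 940a + 1848 = (-4a + 8)(a^3 + 2a^2 + 48a + 96) + (200a^2 + 940a + 1080)
  a^3 + 2a^2 + 48a + 96 = ((1/200)a - 27/2000)(200a^2 + 940a + 1080) + ((5529/100)a + 5529/50)
  200a^2 + 940a + 1080 = ((20000/5529)a + 18000/1843)((5529/100)a + 5529/50) + (0)
Last nonzero remainder: (5529/100)a + 5529/50. Dividing through by 5529/100 gives the monic gcd a + 2.
Cancel a + 2 from numerator and denominator to get the reduced form.

(924 + 8a + 8a^2 - 4a^3)/(48 + a^2)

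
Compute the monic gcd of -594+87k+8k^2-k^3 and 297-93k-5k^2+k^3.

Euclidean algorithm in ℚ[k]:
  -k^3+8k^2+87k-594 = (-1)(k^3-5k^2-93k+297) + (3k^2-6k-297)
  k^3-5k^2-93k+297 = ((1/3)k-1)(3k^2-6k-297) + (0)
Last nonzero remainder: 3k^2-6k-297. Dividing through by 3 gives the monic gcd k^2-2k-99.

-99-2k+k^2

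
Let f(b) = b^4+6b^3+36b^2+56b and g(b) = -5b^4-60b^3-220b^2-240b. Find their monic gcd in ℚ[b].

By polynomial division,
  b^4+6b^3+36b^2+56b = (-1/5)(-5b^4-60b^3-220b^2-240b) + (-6b^3-8b^2+8b)
  -5b^4-60b^3-220b^2-240b = ((5/6)b+80/9)(-6b^3-8b^2+8b) + (-(1400/9)b^2-(2800/9)b)
  -6b^3-8b^2+8b = ((27/700)b-9/350)(-(1400/9)b^2-(2800/9)b) + (0)
Last nonzero remainder: -(1400/9)b^2-(2800/9)b. Dividing through by -1400/9 gives the monic gcd b^2+2b.

b^2+2b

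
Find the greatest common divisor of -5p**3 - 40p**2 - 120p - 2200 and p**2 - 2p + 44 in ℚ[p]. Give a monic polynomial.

p**2 - 2p + 44

By polynomial division,
  -5p**3 - 40p**2 - 120p - 2200 = (-5p - 50)(p**2 - 2p + 44) + (0)
The last nonzero remainder p**2 - 2p + 44 is already monic.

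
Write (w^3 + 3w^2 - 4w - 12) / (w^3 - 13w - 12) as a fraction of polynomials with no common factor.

Apply the Euclidean algorithm:
  w^3 + 3w^2 - 4w - 12 = (w^3 - 13w - 12) + (3w^2 + 9w)
  w^3 - 13w - 12 = ((1/3)w - 1)(3w^2 + 9w) + (-4w - 12)
  3w^2 + 9w = (-(3/4)w)(-4w - 12) + (0)
Last nonzero remainder: -4w - 12. Dividing through by -4 gives the monic gcd w + 3.
Cancel w + 3 from numerator and denominator to get the reduced form.

(w^2 - 4)/(w^2 - 3w - 4)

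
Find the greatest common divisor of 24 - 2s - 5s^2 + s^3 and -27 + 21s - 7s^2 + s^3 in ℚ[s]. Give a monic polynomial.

-3 + s

By polynomial division,
  s^3 - 5s^2 - 2s + 24 = (s^3 - 7s^2 + 21s - 27) + (2s^2 - 23s + 51)
  s^3 - 7s^2 + 21s - 27 = ((1/2)s + 9/4)(2s^2 - 23s + 51) + ((189/4)s - 567/4)
  2s^2 - 23s + 51 = ((8/189)s - 68/189)((189/4)s - 567/4) + (0)
Last nonzero remainder: (189/4)s - 567/4. Dividing through by 189/4 gives the monic gcd s - 3.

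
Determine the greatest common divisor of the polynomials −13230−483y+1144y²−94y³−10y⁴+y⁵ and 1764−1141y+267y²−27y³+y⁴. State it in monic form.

Apply the Euclidean algorithm:
  y⁵−10y⁴−94y³+1144y²−483y−13230 = (y+17)(y⁴−27y³+267y²−1141y+1764) + (98y³−2254y²+17150y−43218)
  y⁴−27y³+267y²−1141y+1764 = ((1/98)y−2/49)(98y³−2254y²+17150y−43218) + (0)
Last nonzero remainder: 98y³−2254y²+17150y−43218. Dividing through by 98 gives the monic gcd y³−23y²+175y−441.

−441+175y−23y²+y³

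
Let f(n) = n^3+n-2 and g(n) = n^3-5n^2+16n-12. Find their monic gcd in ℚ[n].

n-1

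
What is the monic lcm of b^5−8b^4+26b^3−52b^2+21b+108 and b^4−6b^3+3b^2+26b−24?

Apply the Euclidean algorithm:
  b^5−8b^4+26b^3−52b^2+21b+108 = (b−2)(b^4−6b^3+3b^2+26b−24) + (11b^3−72b^2+97b+60)
  b^4−6b^3+3b^2+26b−24 = ((1/11)b+6/121)(11b^3−72b^2+97b+60) + (−(272/121)b^2+(1904/121)b−3264/121)
  11b^3−72b^2+97b+60 = (−(1331/272)b−605/272)(−(272/121)b^2+(1904/121)b−3264/121) + (0)
Last nonzero remainder: −(272/121)b^2+(1904/121)b−3264/121. Dividing through by −272/121 gives the monic gcd b^2−7b+12.
Then lcm(f, g) = f·g / gcd(f, g); expanding and making the result monic gives the answer.

b^7−7b^6+16b^5−10b^4−83b^3+233b^2+66b−216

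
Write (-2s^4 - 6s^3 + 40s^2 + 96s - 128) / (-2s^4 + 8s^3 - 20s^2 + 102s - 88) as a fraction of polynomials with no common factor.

Apply the Euclidean algorithm:
  -2s^4 - 6s^3 + 40s^2 + 96s - 128 = (-2s^4 + 8s^3 - 20s^2 + 102s - 88) + (-14s^3 + 60s^2 - 6s - 40)
  -2s^4 + 8s^3 - 20s^2 + 102s - 88 = ((1/7)s + 2/49)(-14s^3 + 60s^2 - 6s - 40) + (-(1058/49)s^2 + (5290/49)s - 4232/49)
  -14s^3 + 60s^2 - 6s - 40 = ((343/529)s + 245/529)(-(1058/49)s^2 + (5290/49)s - 4232/49) + (0)
Last nonzero remainder: -(1058/49)s^2 + (5290/49)s - 4232/49. Dividing through by -1058/49 gives the monic gcd s^2 - 5s + 4.
Cancel s^2 - 5s + 4 from numerator and denominator to get the reduced form.

(s^2 + 8s + 16)/(s^2 + s + 11)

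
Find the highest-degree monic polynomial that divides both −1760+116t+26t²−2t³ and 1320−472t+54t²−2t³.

Repeated division with remainder:
  −2t³+26t²+116t−1760 = (−2t³+54t²−472t+1320) + (−28t²+588t−3080)
  −2t³+54t²−472t+1320 = ((1/14)t−3/7)(−28t²+588t−3080) + (0)
Last nonzero remainder: −28t²+588t−3080. Dividing through by −28 gives the monic gcd t²−21t+110.

110−21t+t²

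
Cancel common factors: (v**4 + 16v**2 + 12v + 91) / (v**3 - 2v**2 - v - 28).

Repeated division with remainder:
  v**4 + 16v**2 + 12v + 91 = (v + 2)(v**3 - 2v**2 - v - 28) + (21v**2 + 42v + 147)
  v**3 - 2v**2 - v - 28 = ((1/21)v - 4/21)(21v**2 + 42v + 147) + (0)
Last nonzero remainder: 21v**2 + 42v + 147. Dividing through by 21 gives the monic gcd v**2 + 2v + 7.
Cancel v**2 + 2v + 7 from numerator and denominator to get the reduced form.

(v**2 - 2v + 13)/(v - 4)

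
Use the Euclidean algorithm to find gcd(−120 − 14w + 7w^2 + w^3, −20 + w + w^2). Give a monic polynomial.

−20 + w + w^2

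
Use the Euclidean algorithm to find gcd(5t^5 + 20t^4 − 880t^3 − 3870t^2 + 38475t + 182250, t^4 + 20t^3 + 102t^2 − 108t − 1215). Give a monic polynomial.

Apply the Euclidean algorithm:
  5t^5 + 20t^4 − 880t^3 − 3870t^2 + 38475t + 182250 = (5t − 80)(t^4 + 20t^3 + 102t^2 − 108t − 1215) + (210t^3 + 4830t^2 + 35910t + 85050)
  t^4 + 20t^3 + 102t^2 − 108t − 1215 = ((1/210)t − 1/70)(210t^3 + 4830t^2 + 35910t + 85050) + (0)
Last nonzero remainder: 210t^3 + 4830t^2 + 35910t + 85050. Dividing through by 210 gives the monic gcd t^3 + 23t^2 + 171t + 405.

t^3 + 23t^2 + 171t + 405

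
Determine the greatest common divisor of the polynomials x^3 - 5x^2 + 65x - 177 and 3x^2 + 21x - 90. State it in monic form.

x - 3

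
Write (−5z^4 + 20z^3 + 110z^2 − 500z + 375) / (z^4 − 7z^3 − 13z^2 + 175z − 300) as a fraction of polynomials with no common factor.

By polynomial division,
  −5z^4 + 20z^3 + 110z^2 − 500z + 375 = (−5)(z^4 − 7z^3 − 13z^2 + 175z − 300) + (−15z^3 + 45z^2 + 375z − 1125)
  z^4 − 7z^3 − 13z^2 + 175z − 300 = (−(1/15)z + 4/15)(−15z^3 + 45z^2 + 375z − 1125) + (0)
Last nonzero remainder: −15z^3 + 45z^2 + 375z − 1125. Dividing through by −15 gives the monic gcd z^3 − 3z^2 − 25z + 75.
Cancel z^3 − 3z^2 − 25z + 75 from numerator and denominator to get the reduced form.

(−5z + 5)/(z − 4)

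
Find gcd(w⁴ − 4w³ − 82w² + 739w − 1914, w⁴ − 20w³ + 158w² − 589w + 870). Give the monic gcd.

w³ − 15w² + 83w − 174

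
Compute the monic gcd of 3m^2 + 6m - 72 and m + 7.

1

By polynomial division,
  3m^2 + 6m - 72 = (3m - 15)(m + 7) + (33)
  m + 7 = ((1/33)m + 7/33)(33) + (0)
The last nonzero remainder is the constant 33, so the polynomials are coprime and gcd = 1.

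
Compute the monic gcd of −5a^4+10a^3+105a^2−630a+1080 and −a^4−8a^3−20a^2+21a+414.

a^2+3a−18

Apply the Euclidean algorithm:
  −5a^4+10a^3+105a^2−630a+1080 = (5)(−a^4−8a^3−20a^2+21a+414) + (50a^3+205a^2−735a−990)
  −a^4−8a^3−20a^2+21a+414 = (−(1/50)a−39/500)(50a^3+205a^2−735a−990) + (−(1871/100)a^2−(5613/100)a+16839/50)
  50a^3+205a^2−735a−990 = (−(5000/1871)a−5500/1871)(−(1871/100)a^2−(5613/100)a+16839/50) + (0)
Last nonzero remainder: −(1871/100)a^2−(5613/100)a+16839/50. Dividing through by −1871/100 gives the monic gcd a^2+3a−18.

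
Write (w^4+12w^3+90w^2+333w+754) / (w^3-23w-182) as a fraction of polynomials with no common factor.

Euclidean algorithm in ℚ[w]:
  w^4+12w^3+90w^2+333w+754 = (w+12)(w^3-23w-182) + (113w^2+791w+2938)
  w^3-23w-182 = ((1/113)w-7/113)(113w^2+791w+2938) + (0)
Last nonzero remainder: 113w^2+791w+2938. Dividing through by 113 gives the monic gcd w^2+7w+26.
Cancel w^2+7w+26 from numerator and denominator to get the reduced form.

(w^2+5w+29)/(w-7)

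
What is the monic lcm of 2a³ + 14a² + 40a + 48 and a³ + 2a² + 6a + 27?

Repeated division with remainder:
  2a³ + 14a² + 40a + 48 = (2)(a³ + 2a² + 6a + 27) + (10a² + 28a - 6)
  a³ + 2a² + 6a + 27 = ((1/10)a - 2/25)(10a² + 28a - 6) + ((221/25)a + 663/25)
  10a² + 28a - 6 = ((250/221)a - 50/221)((221/25)a + 663/25) + (0)
Last nonzero remainder: (221/25)a + 663/25. Dividing through by 221/25 gives the monic gcd a + 3.
Then lcm(f, g) = f·g / gcd(f, g); expanding and making the result monic gives the answer.

a⁵ + 6a⁴ + 22a³ + 67a² + 156a + 216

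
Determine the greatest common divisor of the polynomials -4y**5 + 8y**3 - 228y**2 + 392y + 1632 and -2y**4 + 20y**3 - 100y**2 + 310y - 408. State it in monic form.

Repeated division with remainder:
  -4y**5 + 8y**3 - 228y**2 + 392y + 1632 = (2y + 20)(-2y**4 + 20y**3 - 100y**2 + 310y - 408) + (-192y**3 + 1152y**2 - 4992y + 9792)
  -2y**4 + 20y**3 - 100y**2 + 310y - 408 = ((1/96)y - 1/24)(-192y**3 + 1152y**2 - 4992y + 9792) + (0)
Last nonzero remainder: -192y**3 + 1152y**2 - 4992y + 9792. Dividing through by -192 gives the monic gcd y**3 - 6y**2 + 26y - 51.

y**3 - 6y**2 + 26y - 51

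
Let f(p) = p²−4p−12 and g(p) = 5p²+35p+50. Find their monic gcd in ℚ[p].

p+2

Euclidean algorithm in ℚ[p]:
  p²−4p−12 = (1/5)(5p²+35p+50) + (−11p−22)
  5p²+35p+50 = (−(5/11)p−25/11)(−11p−22) + (0)
Last nonzero remainder: −11p−22. Dividing through by −11 gives the monic gcd p+2.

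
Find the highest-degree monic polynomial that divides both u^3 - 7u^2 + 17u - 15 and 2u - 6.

By polynomial division,
  u^3 - 7u^2 + 17u - 15 = ((1/2)u^2 - 2u + 5/2)(2u - 6) + (0)
Last nonzero remainder: 2u - 6. Dividing through by 2 gives the monic gcd u - 3.

u - 3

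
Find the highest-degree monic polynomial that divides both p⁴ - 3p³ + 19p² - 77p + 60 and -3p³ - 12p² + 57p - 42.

p - 1

Euclidean algorithm in ℚ[p]:
  p⁴ - 3p³ + 19p² - 77p + 60 = (-(1/3)p + 7/3)(-3p³ - 12p² + 57p - 42) + (66p² - 224p + 158)
  -3p³ - 12p² + 57p - 42 = (-(1/22)p - 122/363)(66p² - 224p + 158) + (-(4030/363)p + 4030/363)
  66p² - 224p + 158 = (-(11979/2015)p + 28677/2015)(-(4030/363)p + 4030/363) + (0)
Last nonzero remainder: -(4030/363)p + 4030/363. Dividing through by -4030/363 gives the monic gcd p - 1.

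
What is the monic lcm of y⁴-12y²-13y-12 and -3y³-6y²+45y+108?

y⁵+3y⁴-12y³-49y²-51y-36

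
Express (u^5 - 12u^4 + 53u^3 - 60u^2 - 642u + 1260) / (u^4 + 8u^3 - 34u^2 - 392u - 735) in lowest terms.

(u^3 - 8u^2 + 42u - 60)/(u^2 + 12u + 35)

Repeated division with remainder:
  u^5 - 12u^4 + 53u^3 - 60u^2 - 642u + 1260 = (u - 20)(u^4 + 8u^3 - 34u^2 - 392u - 735) + (247u^3 - 348u^2 - 7747u - 13440)
  u^4 + 8u^3 - 34u^2 - 392u - 735 = ((1/247)u + 2324/61009)(247u^3 - 348u^2 - 7747u - 13440) + ((647955/61009)u^2 - (2591820/61009)u - 13607055/61009)
  247u^3 - 348u^2 - 7747u - 13440 = ((15069223/647955)u + 7809152/129591)((647955/61009)u^2 - (2591820/61009)u - 13607055/61009) + (0)
Last nonzero remainder: (647955/61009)u^2 - (2591820/61009)u - 13607055/61009. Dividing through by 647955/61009 gives the monic gcd u^2 - 4u - 21.
Cancel u^2 - 4u - 21 from numerator and denominator to get the reduced form.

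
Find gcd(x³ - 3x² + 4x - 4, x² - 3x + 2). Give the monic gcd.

x - 2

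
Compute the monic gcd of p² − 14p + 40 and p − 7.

1

Repeated division with remainder:
  p² − 14p + 40 = (p − 7)(p − 7) + (−9)
  p − 7 = (−(1/9)p + 7/9)(−9) + (0)
The last nonzero remainder is the constant −9, so the polynomials are coprime and gcd = 1.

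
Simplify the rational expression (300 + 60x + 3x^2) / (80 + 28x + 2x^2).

(30 + 3x)/(8 + 2x)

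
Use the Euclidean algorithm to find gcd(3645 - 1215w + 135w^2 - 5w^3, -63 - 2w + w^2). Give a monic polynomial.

-9 + w

Repeated division with remainder:
  -5w^3 + 135w^2 - 1215w + 3645 = (-5w + 125)(w^2 - 2w - 63) + (-1280w + 11520)
  w^2 - 2w - 63 = (-(1/1280)w - 7/1280)(-1280w + 11520) + (0)
Last nonzero remainder: -1280w + 11520. Dividing through by -1280 gives the monic gcd w - 9.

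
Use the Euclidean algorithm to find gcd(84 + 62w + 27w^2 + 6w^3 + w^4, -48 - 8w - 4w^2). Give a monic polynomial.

By polynomial division,
  w^4 + 6w^3 + 27w^2 + 62w + 84 = (-(1/4)w^2 - w - 7/4)(-4w^2 - 8w - 48) + (0)
Last nonzero remainder: -4w^2 - 8w - 48. Dividing through by -4 gives the monic gcd w^2 + 2w + 12.

12 + 2w + w^2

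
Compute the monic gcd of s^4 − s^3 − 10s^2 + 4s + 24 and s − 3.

s − 3

Repeated division with remainder:
  s^4 − s^3 − 10s^2 + 4s + 24 = (s^3 + 2s^2 − 4s − 8)(s − 3) + (0)
The last nonzero remainder s − 3 is already monic.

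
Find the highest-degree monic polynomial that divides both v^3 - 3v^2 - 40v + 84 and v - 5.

By polynomial division,
  v^3 - 3v^2 - 40v + 84 = (v^2 + 2v - 30)(v - 5) + (-66)
  v - 5 = (-(1/66)v + 5/66)(-66) + (0)
The last nonzero remainder is the constant -66, so the polynomials are coprime and gcd = 1.

1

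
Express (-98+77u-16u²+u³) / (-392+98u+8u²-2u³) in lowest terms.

(-14+9u-u²)/(-56+6u+2u²)

By polynomial division,
  u³-16u²+77u-98 = (-1/2)(-2u³+8u²+98u-392) + (-12u²+126u-294)
  -2u³+8u²+98u-392 = ((1/6)u+13/12)(-12u²+126u-294) + ((21/2)u-147/2)
  -12u²+126u-294 = (-(8/7)u+4)((21/2)u-147/2) + (0)
Last nonzero remainder: (21/2)u-147/2. Dividing through by 21/2 gives the monic gcd u-7.
Cancel u-7 from numerator and denominator to get the reduced form.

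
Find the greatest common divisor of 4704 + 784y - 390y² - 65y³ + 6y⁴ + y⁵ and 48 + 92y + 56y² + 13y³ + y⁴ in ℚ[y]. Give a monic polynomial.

24 + 10y + y²

Apply the Euclidean algorithm:
  y⁵ + 6y⁴ - 65y³ - 390y² + 784y + 4704 = (y - 7)(y⁴ + 13y³ + 56y² + 92y + 48) + (-30y³ - 90y² + 1380y + 5040)
  y⁴ + 13y³ + 56y² + 92y + 48 = (-(1/30)y - 1/3)(-30y³ - 90y² + 1380y + 5040) + (72y² + 720y + 1728)
  -30y³ - 90y² + 1380y + 5040 = (-(5/12)y + 35/12)(72y² + 720y + 1728) + (0)
Last nonzero remainder: 72y² + 720y + 1728. Dividing through by 72 gives the monic gcd y² + 10y + 24.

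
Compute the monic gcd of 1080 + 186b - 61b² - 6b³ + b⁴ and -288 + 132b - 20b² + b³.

Apply the Euclidean algorithm:
  b⁴ - 6b³ - 61b² + 186b + 1080 = (b + 14)(b³ - 20b² + 132b - 288) + (87b² - 1374b + 5112)
  b³ - 20b² + 132b - 288 = ((1/87)b - 122/2523)(87b² - 1374b + 5112) + ((5720/841)b - 34320/841)
  87b² - 1374b + 5112 = ((73167/5720)b - 179133/1430)((5720/841)b - 34320/841) + (0)
Last nonzero remainder: (5720/841)b - 34320/841. Dividing through by 5720/841 gives the monic gcd b - 6.

-6 + b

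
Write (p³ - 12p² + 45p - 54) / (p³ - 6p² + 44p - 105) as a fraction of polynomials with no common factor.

(p² - 9p + 18)/(p² - 3p + 35)

Repeated division with remainder:
  p³ - 12p² + 45p - 54 = (p³ - 6p² + 44p - 105) + (-6p² + p + 51)
  p³ - 6p² + 44p - 105 = (-(1/6)p + 35/36)(-6p² + p + 51) + ((1855/36)p - 1855/12)
  -6p² + p + 51 = (-(216/1855)p - 612/1855)((1855/36)p - 1855/12) + (0)
Last nonzero remainder: (1855/36)p - 1855/12. Dividing through by 1855/36 gives the monic gcd p - 3.
Cancel p - 3 from numerator and denominator to get the reduced form.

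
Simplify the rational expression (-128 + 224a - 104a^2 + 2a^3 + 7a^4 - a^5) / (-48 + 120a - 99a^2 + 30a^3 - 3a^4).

(-8 + 2a + a^2)/(-3 + 3a)

By polynomial division,
  -a^5 + 7a^4 + 2a^3 - 104a^2 + 224a - 128 = ((1/3)a + 1)(-3a^4 + 30a^3 - 99a^2 + 120a - 48) + (5a^3 - 45a^2 + 120a - 80)
  -3a^4 + 30a^3 - 99a^2 + 120a - 48 = (-(3/5)a + 3/5)(5a^3 - 45a^2 + 120a - 80) + (0)
Last nonzero remainder: 5a^3 - 45a^2 + 120a - 80. Dividing through by 5 gives the monic gcd a^3 - 9a^2 + 24a - 16.
Cancel a^3 - 9a^2 + 24a - 16 from numerator and denominator to get the reduced form.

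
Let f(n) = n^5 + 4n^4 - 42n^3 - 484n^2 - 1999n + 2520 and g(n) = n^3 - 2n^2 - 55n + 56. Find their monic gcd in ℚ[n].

By polynomial division,
  n^5 + 4n^4 - 42n^3 - 484n^2 - 1999n + 2520 = (n^2 + 6n + 25)(n^3 - 2n^2 - 55n + 56) + (-160n^2 - 960n + 1120)
  n^3 - 2n^2 - 55n + 56 = (-(1/160)n + 1/20)(-160n^2 - 960n + 1120) + (0)
Last nonzero remainder: -160n^2 - 960n + 1120. Dividing through by -160 gives the monic gcd n^2 + 6n - 7.

n^2 + 6n - 7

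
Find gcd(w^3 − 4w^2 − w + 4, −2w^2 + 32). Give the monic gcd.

Apply the Euclidean algorithm:
  w^3 − 4w^2 − w + 4 = (−(1/2)w + 2)(−2w^2 + 32) + (15w − 60)
  −2w^2 + 32 = (−(2/15)w − 8/15)(15w − 60) + (0)
Last nonzero remainder: 15w − 60. Dividing through by 15 gives the monic gcd w − 4.

w − 4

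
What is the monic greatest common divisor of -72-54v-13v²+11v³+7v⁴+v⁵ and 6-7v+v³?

-6+v+v²

Repeated division with remainder:
  v⁵+7v⁴+11v³-13v²-54v-72 = (v²+7v+18)(v³-7v+6) + (30v²+30v-180)
  v³-7v+6 = ((1/30)v-1/30)(30v²+30v-180) + (0)
Last nonzero remainder: 30v²+30v-180. Dividing through by 30 gives the monic gcd v²+v-6.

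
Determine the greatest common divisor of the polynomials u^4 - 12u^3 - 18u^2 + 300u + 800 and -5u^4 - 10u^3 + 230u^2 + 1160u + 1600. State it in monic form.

u^3 - 2u^2 - 38u - 80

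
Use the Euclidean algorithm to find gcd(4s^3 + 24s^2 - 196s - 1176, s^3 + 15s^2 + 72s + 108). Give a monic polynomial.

Euclidean algorithm in ℚ[s]:
  4s^3 + 24s^2 - 196s - 1176 = (4)(s^3 + 15s^2 + 72s + 108) + (-36s^2 - 484s - 1608)
  s^3 + 15s^2 + 72s + 108 = (-(1/36)s - 7/162)(-36s^2 - 484s - 1608) + ((520/81)s + 1040/27)
  -36s^2 - 484s - 1608 = (-(729/130)s - 5427/130)((520/81)s + 1040/27) + (0)
Last nonzero remainder: (520/81)s + 1040/27. Dividing through by 520/81 gives the monic gcd s + 6.

s + 6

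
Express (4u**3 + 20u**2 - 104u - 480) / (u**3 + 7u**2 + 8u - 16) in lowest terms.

By polynomial division,
  4u**3 + 20u**2 - 104u - 480 = (4)(u**3 + 7u**2 + 8u - 16) + (-8u**2 - 136u - 416)
  u**3 + 7u**2 + 8u - 16 = (-(1/8)u + 5/4)(-8u**2 - 136u - 416) + (126u + 504)
  -8u**2 - 136u - 416 = (-(4/63)u - 52/63)(126u + 504) + (0)
Last nonzero remainder: 126u + 504. Dividing through by 126 gives the monic gcd u + 4.
Cancel u + 4 from numerator and denominator to get the reduced form.

(4u**2 + 4u - 120)/(u**2 + 3u - 4)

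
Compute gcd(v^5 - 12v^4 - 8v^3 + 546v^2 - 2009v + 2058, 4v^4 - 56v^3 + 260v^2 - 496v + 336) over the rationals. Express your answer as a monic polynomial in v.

Apply the Euclidean algorithm:
  v^5 - 12v^4 - 8v^3 + 546v^2 - 2009v + 2058 = ((1/4)v + 1/2)(4v^4 - 56v^3 + 260v^2 - 496v + 336) + (-45v^3 + 540v^2 - 1845v + 1890)
  4v^4 - 56v^3 + 260v^2 - 496v + 336 = (-(4/45)v + 8/45)(-45v^3 + 540v^2 - 1845v + 1890) + (0)
Last nonzero remainder: -45v^3 + 540v^2 - 1845v + 1890. Dividing through by -45 gives the monic gcd v^3 - 12v^2 + 41v - 42.

v^3 - 12v^2 + 41v - 42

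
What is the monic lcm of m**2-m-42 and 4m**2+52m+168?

m**3+6m**2-49m-294

By polynomial division,
  m**2-m-42 = (1/4)(4m**2+52m+168) + (-14m-84)
  4m**2+52m+168 = (-(2/7)m-2)(-14m-84) + (0)
Last nonzero remainder: -14m-84. Dividing through by -14 gives the monic gcd m+6.
Then lcm(f, g) = f·g / gcd(f, g); expanding and making the result monic gives the answer.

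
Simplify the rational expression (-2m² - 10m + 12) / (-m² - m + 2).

(2m + 12)/(m + 2)

By polynomial division,
  -2m² - 10m + 12 = (2)(-m² - m + 2) + (-8m + 8)
  -m² - m + 2 = ((1/8)m + 1/4)(-8m + 8) + (0)
Last nonzero remainder: -8m + 8. Dividing through by -8 gives the monic gcd m - 1.
Cancel m - 1 from numerator and denominator to get the reduced form.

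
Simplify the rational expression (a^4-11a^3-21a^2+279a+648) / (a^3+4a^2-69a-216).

By polynomial division,
  a^4-11a^3-21a^2+279a+648 = (a-15)(a^3+4a^2-69a-216) + (108a^2-540a-2592)
  a^3+4a^2-69a-216 = ((1/108)a+1/12)(108a^2-540a-2592) + (0)
Last nonzero remainder: 108a^2-540a-2592. Dividing through by 108 gives the monic gcd a^2-5a-24.
Cancel a^2-5a-24 from numerator and denominator to get the reduced form.

(a^2-6a-27)/(a+9)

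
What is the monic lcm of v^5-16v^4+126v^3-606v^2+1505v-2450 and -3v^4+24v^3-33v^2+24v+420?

Repeated division with remainder:
  v^5-16v^4+126v^3-606v^2+1505v-2450 = (-(1/3)v+8/3)(-3v^4+24v^3-33v^2+24v+420) + (51v^3-510v^2+1581v-3570)
  -3v^4+24v^3-33v^2+24v+420 = (-(1/17)v-2/17)(51v^3-510v^2+1581v-3570) + (0)
Last nonzero remainder: 51v^3-510v^2+1581v-3570. Dividing through by 51 gives the monic gcd v^3-10v^2+31v-70.
Then lcm(f, g) = f·g / gcd(f, g); expanding and making the result monic gives the answer.

v^6-14v^5+94v^4-354v^3+293v^2+560v-4900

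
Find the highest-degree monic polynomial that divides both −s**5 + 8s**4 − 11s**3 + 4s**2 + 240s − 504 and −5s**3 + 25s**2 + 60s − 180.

s**2 + s − 6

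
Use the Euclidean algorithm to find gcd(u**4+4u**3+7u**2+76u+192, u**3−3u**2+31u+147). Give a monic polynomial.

Euclidean algorithm in ℚ[u]:
  u**4+4u**3+7u**2+76u+192 = (u+7)(u**3−3u**2+31u+147) + (−3u**2−288u−837)
  u**3−3u**2+31u+147 = (−(1/3)u+33)(−3u**2−288u−837) + (9256u+27768)
  −3u**2−288u−837 = (−(3/9256)u−279/9256)(9256u+27768) + (0)
Last nonzero remainder: 9256u+27768. Dividing through by 9256 gives the monic gcd u+3.

u+3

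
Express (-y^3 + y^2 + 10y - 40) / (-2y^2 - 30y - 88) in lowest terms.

Apply the Euclidean algorithm:
  -y^3 + y^2 + 10y - 40 = ((1/2)y - 8)(-2y^2 - 30y - 88) + (-186y - 744)
  -2y^2 - 30y - 88 = ((1/93)y + 11/93)(-186y - 744) + (0)
Last nonzero remainder: -186y - 744. Dividing through by -186 gives the monic gcd y + 4.
Cancel y + 4 from numerator and denominator to get the reduced form.

(y^2 - 5y + 10)/(2y + 22)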